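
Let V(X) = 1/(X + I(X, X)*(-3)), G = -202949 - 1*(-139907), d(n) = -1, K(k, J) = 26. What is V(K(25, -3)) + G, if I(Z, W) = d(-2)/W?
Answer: -42805492/679 ≈ -63042.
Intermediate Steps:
G = -63042 (G = -202949 + 139907 = -63042)
I(Z, W) = -1/W
V(X) = 1/(X + 3/X) (V(X) = 1/(X - 1/X*(-3)) = 1/(X + 3/X))
V(K(25, -3)) + G = 26/(3 + 26²) - 63042 = 26/(3 + 676) - 63042 = 26/679 - 63042 = -42805492/679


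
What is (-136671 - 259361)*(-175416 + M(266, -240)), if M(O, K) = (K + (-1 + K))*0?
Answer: 69470349312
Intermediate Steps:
M(O, K) = 0 (M(O, K) = (-1 + 2*K)*0 = 0)
(-136671 - 259361)*(-175416 + M(266, -240)) = (-136671 - 259361)*(-175416 + 0) = -396032*(-175416) = 69470349312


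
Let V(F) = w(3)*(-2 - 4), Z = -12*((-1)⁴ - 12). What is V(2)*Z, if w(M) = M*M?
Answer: -7128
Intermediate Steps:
w(M) = M²
Z = 132 (Z = -12*(1 - 12) = -12*(-11) = 132)
V(F) = -54 (V(F) = 3²*(-2 - 4) = 9*(-6) = -54)
V(2)*Z = -54*132 = -7128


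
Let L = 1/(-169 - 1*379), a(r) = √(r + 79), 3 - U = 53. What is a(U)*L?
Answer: -√29/548 ≈ -0.0098269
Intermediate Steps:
U = -50 (U = 3 - 1*53 = 3 - 53 = -50)
a(r) = √(79 + r)
L = -1/548 (L = 1/(-169 - 379) = 1/(-548) = -1/548 ≈ -0.0018248)
a(U)*L = √(79 - 50)*(-1/548) = √29*(-1/548) = -√29/548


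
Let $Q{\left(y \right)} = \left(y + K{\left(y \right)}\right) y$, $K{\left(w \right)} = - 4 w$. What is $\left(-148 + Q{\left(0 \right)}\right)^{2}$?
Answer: $21904$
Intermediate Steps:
$Q{\left(y \right)} = - 3 y^{2}$ ($Q{\left(y \right)} = \left(y - 4 y\right) y = - 3 y y = - 3 y^{2}$)
$\left(-148 + Q{\left(0 \right)}\right)^{2} = \left(-148 - 3 \cdot 0^{2}\right)^{2} = \left(-148 - 0\right)^{2} = \left(-148 + 0\right)^{2} = \left(-148\right)^{2} = 21904$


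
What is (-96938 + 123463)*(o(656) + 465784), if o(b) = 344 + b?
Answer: 12381445600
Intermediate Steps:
(-96938 + 123463)*(o(656) + 465784) = (-96938 + 123463)*((344 + 656) + 465784) = 26525*(1000 + 465784) = 26525*466784 = 12381445600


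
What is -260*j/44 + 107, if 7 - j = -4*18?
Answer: -3958/11 ≈ -359.82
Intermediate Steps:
j = 79 (j = 7 - (-4)*18 = 7 - 1*(-72) = 7 + 72 = 79)
-260*j/44 + 107 = -20540/44 + 107 = -260*79/44 + 107 = -5135/11 + 107 = -3958/11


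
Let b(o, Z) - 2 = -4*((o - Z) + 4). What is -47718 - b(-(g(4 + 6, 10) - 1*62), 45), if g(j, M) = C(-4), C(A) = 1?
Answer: -47640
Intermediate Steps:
g(j, M) = 1
b(o, Z) = -14 - 4*o + 4*Z (b(o, Z) = 2 - 4*((o - Z) + 4) = 2 - 4*(4 + o - Z) = 2 + (-16 - 4*o + 4*Z) = -14 - 4*o + 4*Z)
-47718 - b(-(g(4 + 6, 10) - 1*62), 45) = -47718 - (-14 - (-4)*(1 - 1*62) + 4*45) = -47718 - (-14 - (-4)*(1 - 62) + 180) = -47718 - (-14 - (-4)*(-61) + 180) = -47718 - (-14 - 4*61 + 180) = -47718 - (-14 - 244 + 180) = -47718 - 1*(-78) = -47718 + 78 = -47640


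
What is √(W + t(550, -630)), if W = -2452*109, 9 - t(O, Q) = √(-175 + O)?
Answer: √(-267259 - 5*√15) ≈ 516.99*I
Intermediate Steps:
t(O, Q) = 9 - √(-175 + O)
W = -267268
√(W + t(550, -630)) = √(-267268 + (9 - √(-175 + 550))) = √(-267268 + (9 - √375)) = √(-267268 + (9 - 5*√15)) = √(-267259 - 5*√15)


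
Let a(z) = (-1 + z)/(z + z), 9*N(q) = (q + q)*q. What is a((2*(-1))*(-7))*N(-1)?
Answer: 13/126 ≈ 0.10317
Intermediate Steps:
N(q) = 2*q²/9 (N(q) = ((q + q)*q)/9 = ((2*q)*q)/9 = (2*q²)/9 = 2*q²/9)
a(z) = (-1 + z)/(2*z) (a(z) = (-1 + z)/((2*z)) = (-1 + z)*(1/(2*z)) = (-1 + z)/(2*z))
a((2*(-1))*(-7))*N(-1) = ((-1 + (2*(-1))*(-7))/(2*(((2*(-1))*(-7)))))*((2/9)*(-1)²) = ((-1 - 2*(-7))/(2*((-2*(-7)))))*((2/9)*1) = ((½)*(-1 + 14)/14)*(2/9) = ((½)*(1/14)*13)*(2/9) = (13/28)*(2/9) = 13/126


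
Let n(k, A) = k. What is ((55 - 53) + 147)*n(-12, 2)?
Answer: -1788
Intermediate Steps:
((55 - 53) + 147)*n(-12, 2) = ((55 - 53) + 147)*(-12) = (2 + 147)*(-12) = 149*(-12) = -1788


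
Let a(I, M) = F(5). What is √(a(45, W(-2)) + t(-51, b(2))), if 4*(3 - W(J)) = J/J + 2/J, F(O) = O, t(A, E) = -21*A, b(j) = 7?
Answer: 2*√269 ≈ 32.802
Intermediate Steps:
W(J) = 11/4 - 1/(2*J) (W(J) = 3 - (J/J + 2/J)/4 = 3 - (1 + 2/J)/4 = 3 + (-¼ - 1/(2*J)) = 11/4 - 1/(2*J))
a(I, M) = 5
√(a(45, W(-2)) + t(-51, b(2))) = √(5 - 21*(-51)) = √(5 + 1071) = √1076 = 2*√269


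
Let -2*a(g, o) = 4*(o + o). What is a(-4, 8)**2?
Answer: 1024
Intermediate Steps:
a(g, o) = -4*o (a(g, o) = -2*(o + o) = -2*2*o = -4*o)
a(-4, 8)**2 = (-4*8)**2 = (-32)**2 = 1024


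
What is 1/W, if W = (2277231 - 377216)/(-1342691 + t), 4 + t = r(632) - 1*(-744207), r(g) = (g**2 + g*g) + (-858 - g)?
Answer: 39774/380003 ≈ 0.10467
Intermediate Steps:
r(g) = -858 - g + 2*g**2 (r(g) = (g**2 + g**2) + (-858 - g) = 2*g**2 + (-858 - g) = -858 - g + 2*g**2)
t = 1541561 (t = -4 + ((-858 - 1*632 + 2*632**2) - 1*(-744207)) = -4 + ((-858 - 632 + 2*399424) + 744207) = -4 + ((-858 - 632 + 798848) + 744207) = -4 + (797358 + 744207) = -4 + 1541565 = 1541561)
W = 380003/39774 (W = (2277231 - 377216)/(-1342691 + 1541561) = 1900015/198870 = 1900015*(1/198870) = 380003/39774 ≈ 9.5541)
1/W = 1/(380003/39774) = 39774/380003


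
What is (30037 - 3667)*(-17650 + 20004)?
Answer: 62074980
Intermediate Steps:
(30037 - 3667)*(-17650 + 20004) = 26370*2354 = 62074980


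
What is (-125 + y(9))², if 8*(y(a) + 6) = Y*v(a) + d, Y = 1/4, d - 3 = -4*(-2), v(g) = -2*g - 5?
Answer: 17397241/1024 ≈ 16990.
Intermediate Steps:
v(g) = -5 - 2*g
d = 11 (d = 3 - 4*(-2) = 3 + 8 = 11)
Y = ¼ ≈ 0.25000
y(a) = -153/32 - a/16 (y(a) = -6 + ((-5 - 2*a)/4 + 11)/8 = -6 + ((-5/4 - a/2) + 11)/8 = -6 + (39/4 - a/2)/8 = -6 + (39/32 - a/16) = -153/32 - a/16)
(-125 + y(9))² = (-125 + (-153/32 - 1/16*9))² = (-125 + (-153/32 - 9/16))² = (-125 - 171/32)² = (-4171/32)² = 17397241/1024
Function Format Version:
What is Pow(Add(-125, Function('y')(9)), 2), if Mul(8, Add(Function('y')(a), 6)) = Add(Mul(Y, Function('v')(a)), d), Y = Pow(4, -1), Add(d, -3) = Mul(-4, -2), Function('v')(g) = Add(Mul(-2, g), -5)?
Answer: Rational(17397241, 1024) ≈ 16990.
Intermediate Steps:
Function('v')(g) = Add(-5, Mul(-2, g))
d = 11 (d = Add(3, Mul(-4, -2)) = Add(3, 8) = 11)
Y = Rational(1, 4) ≈ 0.25000
Function('y')(a) = Add(Rational(-153, 32), Mul(Rational(-1, 16), a)) (Function('y')(a) = Add(-6, Mul(Rational(1, 8), Add(Mul(Rational(1, 4), Add(-5, Mul(-2, a))), 11))) = Add(-6, Mul(Rational(1, 8), Add(Add(Rational(-5, 4), Mul(Rational(-1, 2), a)), 11))) = Add(-6, Mul(Rational(1, 8), Add(Rational(39, 4), Mul(Rational(-1, 2), a)))) = Add(-6, Add(Rational(39, 32), Mul(Rational(-1, 16), a))) = Add(Rational(-153, 32), Mul(Rational(-1, 16), a)))
Pow(Add(-125, Function('y')(9)), 2) = Pow(Add(-125, Add(Rational(-153, 32), Mul(Rational(-1, 16), 9))), 2) = Pow(Add(-125, Add(Rational(-153, 32), Rational(-9, 16))), 2) = Pow(Add(-125, Rational(-171, 32)), 2) = Pow(Rational(-4171, 32), 2) = Rational(17397241, 1024)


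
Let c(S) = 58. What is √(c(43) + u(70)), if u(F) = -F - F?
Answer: I*√82 ≈ 9.0554*I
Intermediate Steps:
u(F) = -2*F
√(c(43) + u(70)) = √(58 - 2*70) = √(58 - 140) = √(-82) = I*√82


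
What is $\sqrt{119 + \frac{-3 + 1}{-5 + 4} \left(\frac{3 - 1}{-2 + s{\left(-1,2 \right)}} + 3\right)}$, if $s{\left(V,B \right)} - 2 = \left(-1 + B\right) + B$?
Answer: $\frac{\sqrt{1137}}{3} \approx 11.24$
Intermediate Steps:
$s{\left(V,B \right)} = 1 + 2 B$ ($s{\left(V,B \right)} = 2 + \left(\left(-1 + B\right) + B\right) = 2 + \left(-1 + 2 B\right) = 1 + 2 B$)
$\sqrt{119 + \frac{-3 + 1}{-5 + 4} \left(\frac{3 - 1}{-2 + s{\left(-1,2 \right)}} + 3\right)} = \sqrt{119 + \frac{-3 + 1}{-5 + 4} \left(\frac{3 - 1}{-2 + \left(1 + 2 \cdot 2\right)} + 3\right)} = \sqrt{119 + - \frac{2}{-1} \left(\frac{2}{-2 + \left(1 + 4\right)} + 3\right)} = \sqrt{119 + \left(-2\right) \left(-1\right) \left(\frac{2}{-2 + 5} + 3\right)} = \sqrt{119 + 2 \left(\frac{2}{3} + 3\right)} = \sqrt{119 + 2 \cdot \frac{11}{3}} = \sqrt{119 + \frac{22}{3}} = \sqrt{\frac{379}{3}} = \frac{\sqrt{1137}}{3}$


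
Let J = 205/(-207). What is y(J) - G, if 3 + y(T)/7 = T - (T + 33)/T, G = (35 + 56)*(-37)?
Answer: 151294409/42435 ≈ 3565.3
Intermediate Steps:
G = -3367 (G = 91*(-37) = -3367)
J = -205/207 (J = 205*(-1/207) = -205/207 ≈ -0.99034)
y(T) = -21 + 7*T - 7*(33 + T)/T (y(T) = -21 + 7*(T - (T + 33)/T) = -21 + 7*(T - (33 + T)/T) = -21 + (7*T - 7*(33 + T)/T) = -21 + 7*T - 7*(33 + T)/T)
y(J) - G = (-28 - 231/(-205/207) + 7*(-205/207)) - 1*(-3367) = (-28 - 231*(-207/205) - 1435/207) + 3367 = (-28 + 47817/205 - 1435/207) + 3367 = 8415764/42435 + 3367 = 151294409/42435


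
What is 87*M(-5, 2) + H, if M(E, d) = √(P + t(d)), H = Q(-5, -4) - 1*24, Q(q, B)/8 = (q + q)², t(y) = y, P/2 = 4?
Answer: 776 + 87*√10 ≈ 1051.1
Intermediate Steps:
P = 8 (P = 2*4 = 8)
Q(q, B) = 32*q² (Q(q, B) = 8*(q + q)² = 8*(2*q)² = 8*(4*q²) = 32*q²)
H = 776 (H = 32*(-5)² - 1*24 = 32*25 - 24 = 800 - 24 = 776)
M(E, d) = √(8 + d)
87*M(-5, 2) + H = 87*√(8 + 2) + 776 = 87*√10 + 776 = 776 + 87*√10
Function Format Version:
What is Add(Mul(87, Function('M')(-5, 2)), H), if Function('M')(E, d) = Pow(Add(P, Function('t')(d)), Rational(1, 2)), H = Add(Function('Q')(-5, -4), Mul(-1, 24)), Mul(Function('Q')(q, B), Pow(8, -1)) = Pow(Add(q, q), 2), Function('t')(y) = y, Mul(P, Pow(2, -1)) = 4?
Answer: Add(776, Mul(87, Pow(10, Rational(1, 2)))) ≈ 1051.1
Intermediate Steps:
P = 8 (P = Mul(2, 4) = 8)
Function('Q')(q, B) = Mul(32, Pow(q, 2)) (Function('Q')(q, B) = Mul(8, Pow(Add(q, q), 2)) = Mul(8, Pow(Mul(2, q), 2)) = Mul(8, Mul(4, Pow(q, 2))) = Mul(32, Pow(q, 2)))
H = 776 (H = Add(Mul(32, Pow(-5, 2)), Mul(-1, 24)) = Add(Mul(32, 25), -24) = Add(800, -24) = 776)
Function('M')(E, d) = Pow(Add(8, d), Rational(1, 2))
Add(Mul(87, Function('M')(-5, 2)), H) = Add(Mul(87, Pow(Add(8, 2), Rational(1, 2))), 776) = Add(Mul(87, Pow(10, Rational(1, 2))), 776) = Add(776, Mul(87, Pow(10, Rational(1, 2))))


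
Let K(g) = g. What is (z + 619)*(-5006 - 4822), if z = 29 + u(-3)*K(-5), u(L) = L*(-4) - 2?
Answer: -5877144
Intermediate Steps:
u(L) = -2 - 4*L (u(L) = -4*L - 2 = -2 - 4*L)
z = -21 (z = 29 + (-2 - 4*(-3))*(-5) = 29 + (-2 + 12)*(-5) = 29 + 10*(-5) = 29 - 50 = -21)
(z + 619)*(-5006 - 4822) = (-21 + 619)*(-5006 - 4822) = 598*(-9828) = -5877144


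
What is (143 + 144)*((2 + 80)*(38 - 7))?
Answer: 729554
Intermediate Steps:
(143 + 144)*((2 + 80)*(38 - 7)) = 287*(82*31) = 287*2542 = 729554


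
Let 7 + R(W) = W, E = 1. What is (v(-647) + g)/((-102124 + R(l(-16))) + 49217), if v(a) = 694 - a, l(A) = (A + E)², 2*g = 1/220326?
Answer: -590914333/23217513228 ≈ -0.025451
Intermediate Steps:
g = 1/440652 (g = (½)/220326 = (½)*(1/220326) = 1/440652 ≈ 2.2694e-6)
l(A) = (1 + A)² (l(A) = (A + 1)² = (1 + A)²)
R(W) = -7 + W
(v(-647) + g)/((-102124 + R(l(-16))) + 49217) = ((694 - 1*(-647)) + 1/440652)/((-102124 + (-7 + (1 - 16)²)) + 49217) = ((694 + 647) + 1/440652)/((-102124 + (-7 + (-15)²)) + 49217) = (1341 + 1/440652)/((-102124 + (-7 + 225)) + 49217) = 590914333/(440652*((-102124 + 218) + 49217)) = 590914333/(440652*(-101906 + 49217)) = (590914333/440652)/(-52689) = (590914333/440652)*(-1/52689) = -590914333/23217513228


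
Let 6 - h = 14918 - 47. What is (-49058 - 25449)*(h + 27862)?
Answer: -968367479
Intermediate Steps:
h = -14865 (h = 6 - (14918 - 47) = 6 - 1*14871 = 6 - 14871 = -14865)
(-49058 - 25449)*(h + 27862) = (-49058 - 25449)*(-14865 + 27862) = -74507*12997 = -968367479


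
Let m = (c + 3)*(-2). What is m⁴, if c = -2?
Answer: 16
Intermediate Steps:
m = -2 (m = (-2 + 3)*(-2) = 1*(-2) = -2)
m⁴ = (-2)⁴ = 16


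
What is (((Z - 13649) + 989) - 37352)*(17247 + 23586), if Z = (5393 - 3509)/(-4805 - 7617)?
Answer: -12683769979842/6211 ≈ -2.0421e+9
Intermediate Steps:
Z = -942/6211 (Z = 1884/(-12422) = 1884*(-1/12422) = -942/6211 ≈ -0.15167)
(((Z - 13649) + 989) - 37352)*(17247 + 23586) = (((-942/6211 - 13649) + 989) - 37352)*(17247 + 23586) = ((-84774881/6211 + 989) - 37352)*40833 = (-78632202/6211 - 37352)*40833 = -310625474/6211*40833 = -12683769979842/6211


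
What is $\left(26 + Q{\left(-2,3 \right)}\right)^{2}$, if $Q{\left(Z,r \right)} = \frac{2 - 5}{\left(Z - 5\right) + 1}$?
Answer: $\frac{2809}{4} \approx 702.25$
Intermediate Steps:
$Q{\left(Z,r \right)} = - \frac{3}{-4 + Z}$ ($Q{\left(Z,r \right)} = - \frac{3}{\left(-5 + Z\right) + 1} = - \frac{3}{-4 + Z}$)
$\left(26 + Q{\left(-2,3 \right)}\right)^{2} = \left(26 - \frac{3}{-4 - 2}\right)^{2} = \left(26 - \frac{3}{-6}\right)^{2} = \left(26 - - \frac{1}{2}\right)^{2} = \left(26 + \frac{1}{2}\right)^{2} = \left(\frac{53}{2}\right)^{2} = \frac{2809}{4}$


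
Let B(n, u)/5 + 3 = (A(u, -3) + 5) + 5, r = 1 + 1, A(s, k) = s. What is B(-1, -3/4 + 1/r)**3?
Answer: 2460375/64 ≈ 38443.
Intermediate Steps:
r = 2
B(n, u) = 35 + 5*u (B(n, u) = -15 + 5*((u + 5) + 5) = -15 + 5*((5 + u) + 5) = -15 + 5*(10 + u) = -15 + (50 + 5*u) = 35 + 5*u)
B(-1, -3/4 + 1/r)**3 = (35 + 5*(-3/4 + 1/2))**3 = (35 + 5*(-1/4))**3 = (35 - 5/4)**3 = (135/4)**3 = 2460375/64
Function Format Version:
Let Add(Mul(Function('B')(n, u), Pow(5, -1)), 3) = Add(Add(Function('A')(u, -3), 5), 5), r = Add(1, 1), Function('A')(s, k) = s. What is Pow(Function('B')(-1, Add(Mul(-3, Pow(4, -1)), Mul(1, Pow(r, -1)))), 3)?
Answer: Rational(2460375, 64) ≈ 38443.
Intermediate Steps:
r = 2
Function('B')(n, u) = Add(35, Mul(5, u)) (Function('B')(n, u) = Add(-15, Mul(5, Add(Add(u, 5), 5))) = Add(-15, Mul(5, Add(Add(5, u), 5))) = Add(-15, Mul(5, Add(10, u))) = Add(-15, Add(50, Mul(5, u))) = Add(35, Mul(5, u)))
Pow(Function('B')(-1, Add(Mul(-3, Pow(4, -1)), Mul(1, Pow(r, -1)))), 3) = Pow(Add(35, Mul(5, Add(Mul(-3, Pow(4, -1)), Mul(1, Pow(2, -1))))), 3) = Pow(Add(35, Mul(5, Add(Mul(-3, Rational(1, 4)), Mul(1, Rational(1, 2))))), 3) = Pow(Add(35, Mul(5, Add(Rational(-3, 4), Rational(1, 2)))), 3) = Pow(Add(35, Mul(5, Rational(-1, 4))), 3) = Pow(Add(35, Rational(-5, 4)), 3) = Pow(Rational(135, 4), 3) = Rational(2460375, 64)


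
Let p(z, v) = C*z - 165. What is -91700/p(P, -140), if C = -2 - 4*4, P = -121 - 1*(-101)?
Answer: -18340/39 ≈ -470.26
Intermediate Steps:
P = -20 (P = -121 + 101 = -20)
C = -18 (C = -2 - 16 = -18)
p(z, v) = -165 - 18*z (p(z, v) = -18*z - 165 = -165 - 18*z)
-91700/p(P, -140) = -91700/(-165 - 18*(-20)) = -91700/(-165 + 360) = -91700/195 = -91700*1/195 = -18340/39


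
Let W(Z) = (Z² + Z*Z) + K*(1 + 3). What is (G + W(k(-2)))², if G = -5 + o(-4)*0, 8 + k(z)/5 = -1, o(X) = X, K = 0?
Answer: 16362025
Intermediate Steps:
k(z) = -45 (k(z) = -40 + 5*(-1) = -40 - 5 = -45)
W(Z) = 2*Z² (W(Z) = (Z² + Z*Z) + 0*(1 + 3) = (Z² + Z²) + 0*4 = 2*Z² + 0 = 2*Z²)
G = -5 (G = -5 - 4*0 = -5 + 0 = -5)
(G + W(k(-2)))² = (-5 + 2*(-45)²)² = (-5 + 2*2025)² = (-5 + 4050)² = 4045² = 16362025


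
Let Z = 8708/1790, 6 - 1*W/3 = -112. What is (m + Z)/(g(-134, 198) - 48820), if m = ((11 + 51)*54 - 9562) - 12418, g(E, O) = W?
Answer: 8335643/21688535 ≈ 0.38433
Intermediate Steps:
W = 354 (W = 18 - 3*(-112) = 18 + 336 = 354)
g(E, O) = 354
m = -18632 (m = (62*54 - 9562) - 12418 = (3348 - 9562) - 12418 = -6214 - 12418 = -18632)
Z = 4354/895 (Z = 8708*(1/1790) = 4354/895 ≈ 4.8648)
(m + Z)/(g(-134, 198) - 48820) = (-18632 + 4354/895)/(354 - 48820) = -16671286/895/(-48466) = -16671286/895*(-1/48466) = 8335643/21688535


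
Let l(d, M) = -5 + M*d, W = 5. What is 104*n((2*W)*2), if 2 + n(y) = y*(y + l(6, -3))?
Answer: -6448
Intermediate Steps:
n(y) = -2 + y*(-23 + y) (n(y) = -2 + y*(y + (-5 - 3*6)) = -2 + y*(y + (-5 - 18)) = -2 + y*(y - 23) = -2 + y*(-23 + y))
104*n((2*W)*2) = 104*(-2 + ((2*5)*2)² - 23*2*5*2) = 104*(-2 + (10*2)² - 230*2) = 104*(-2 + 20² - 23*20) = 104*(-2 + 400 - 460) = 104*(-62) = -6448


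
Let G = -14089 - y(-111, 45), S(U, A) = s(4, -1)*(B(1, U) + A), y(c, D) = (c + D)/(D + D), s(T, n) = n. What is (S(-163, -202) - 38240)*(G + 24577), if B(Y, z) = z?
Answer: -397260775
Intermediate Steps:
y(c, D) = (D + c)/(2*D) (y(c, D) = (D + c)/((2*D)) = (D + c)*(1/(2*D)) = (D + c)/(2*D))
S(U, A) = -A - U (S(U, A) = -(U + A) = -(A + U) = -A - U)
G = -211324/15 (G = -14089 - (45 - 111)/(2*45) = -14089 - (-66)/(2*45) = -14089 - 1*(-11/15) = -14089 + 11/15 = -211324/15 ≈ -14088.)
(S(-163, -202) - 38240)*(G + 24577) = ((-1*(-202) - 1*(-163)) - 38240)*(-211324/15 + 24577) = ((202 + 163) - 38240)*(157331/15) = (365 - 38240)*(157331/15) = -37875*157331/15 = -397260775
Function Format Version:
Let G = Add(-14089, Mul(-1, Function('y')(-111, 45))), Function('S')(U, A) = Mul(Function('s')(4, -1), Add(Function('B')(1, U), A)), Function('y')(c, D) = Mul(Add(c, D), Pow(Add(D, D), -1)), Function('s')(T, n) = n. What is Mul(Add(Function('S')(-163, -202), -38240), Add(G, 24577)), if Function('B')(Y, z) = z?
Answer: -397260775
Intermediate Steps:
Function('y')(c, D) = Mul(Rational(1, 2), Pow(D, -1), Add(D, c)) (Function('y')(c, D) = Mul(Add(D, c), Pow(Mul(2, D), -1)) = Mul(Add(D, c), Mul(Rational(1, 2), Pow(D, -1))) = Mul(Rational(1, 2), Pow(D, -1), Add(D, c)))
Function('S')(U, A) = Add(Mul(-1, A), Mul(-1, U)) (Function('S')(U, A) = Mul(-1, Add(U, A)) = Mul(-1, Add(A, U)) = Add(Mul(-1, A), Mul(-1, U)))
G = Rational(-211324, 15) (G = Add(-14089, Mul(-1, Mul(Rational(1, 2), Pow(45, -1), Add(45, -111)))) = Add(-14089, Mul(-1, Mul(Rational(1, 2), Rational(1, 45), -66))) = Add(-14089, Mul(-1, Rational(-11, 15))) = Add(-14089, Rational(11, 15)) = Rational(-211324, 15) ≈ -14088.)
Mul(Add(Function('S')(-163, -202), -38240), Add(G, 24577)) = Mul(Add(Add(Mul(-1, -202), Mul(-1, -163)), -38240), Add(Rational(-211324, 15), 24577)) = Mul(Add(Add(202, 163), -38240), Rational(157331, 15)) = Mul(Add(365, -38240), Rational(157331, 15)) = Mul(-37875, Rational(157331, 15)) = -397260775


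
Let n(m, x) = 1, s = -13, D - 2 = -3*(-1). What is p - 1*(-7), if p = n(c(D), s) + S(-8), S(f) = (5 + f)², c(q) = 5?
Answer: 17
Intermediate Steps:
D = 5 (D = 2 - 3*(-1) = 2 + 3 = 5)
p = 10 (p = 1 + (5 - 8)² = 1 + (-3)² = 1 + 9 = 10)
p - 1*(-7) = 10 - 1*(-7) = 10 + 7 = 17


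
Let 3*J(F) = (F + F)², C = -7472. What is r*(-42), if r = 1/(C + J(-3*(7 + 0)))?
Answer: 21/3442 ≈ 0.0061011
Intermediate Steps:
J(F) = 4*F²/3 (J(F) = (F + F)²/3 = (2*F)²/3 = (4*F²)/3 = 4*F²/3)
r = -1/6884 (r = 1/(-7472 + 4*(-3*(7 + 0))²/3) = 1/(-7472 + 4*(-3*7)²/3) = 1/(-7472 + (4/3)*(-21)²) = 1/(-7472 + (4/3)*441) = 1/(-7472 + 588) = 1/(-6884) = -1/6884 ≈ -0.00014526)
r*(-42) = -1/6884*(-42) = 21/3442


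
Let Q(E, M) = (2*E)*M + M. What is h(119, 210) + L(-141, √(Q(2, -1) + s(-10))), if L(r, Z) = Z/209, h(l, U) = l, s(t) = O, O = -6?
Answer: 119 + I*√11/209 ≈ 119.0 + 0.015869*I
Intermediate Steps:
s(t) = -6
Q(E, M) = M + 2*E*M (Q(E, M) = 2*E*M + M = M + 2*E*M)
L(r, Z) = Z/209 (L(r, Z) = Z*(1/209) = Z/209)
h(119, 210) + L(-141, √(Q(2, -1) + s(-10))) = 119 + √(-(1 + 2*2) - 6)/209 = 119 + √(-(1 + 4) - 6)/209 = 119 + √(-1*5 - 6)/209 = 119 + √(-5 - 6)/209 = 119 + √(-11)/209 = 119 + (I*√11)/209 = 119 + I*√11/209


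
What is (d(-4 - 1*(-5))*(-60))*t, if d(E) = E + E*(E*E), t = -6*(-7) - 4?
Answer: -4560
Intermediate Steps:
t = 38 (t = 42 - 4 = 38)
d(E) = E + E**3 (d(E) = E + E*E**2 = E + E**3)
(d(-4 - 1*(-5))*(-60))*t = (((-4 - 1*(-5)) + (-4 - 1*(-5))**3)*(-60))*38 = (((-4 + 5) + (-4 + 5)**3)*(-60))*38 = ((1 + 1**3)*(-60))*38 = ((1 + 1)*(-60))*38 = (2*(-60))*38 = -120*38 = -4560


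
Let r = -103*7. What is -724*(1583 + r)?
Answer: -624088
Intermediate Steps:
r = -721
-724*(1583 + r) = -724*(1583 - 721) = -724*862 = -624088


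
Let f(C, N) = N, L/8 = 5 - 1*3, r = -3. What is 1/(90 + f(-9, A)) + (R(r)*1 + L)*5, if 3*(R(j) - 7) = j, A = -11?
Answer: 8691/79 ≈ 110.01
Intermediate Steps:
L = 16 (L = 8*(5 - 1*3) = 8*(5 - 3) = 8*2 = 16)
R(j) = 7 + j/3
1/(90 + f(-9, A)) + (R(r)*1 + L)*5 = 1/(90 - 11) + ((7 + (⅓)*(-3))*1 + 16)*5 = 1/79 + ((7 - 1)*1 + 16)*5 = 1/79 + (6*1 + 16)*5 = 1/79 + (6 + 16)*5 = 1/79 + 22*5 = 1/79 + 110 = 8691/79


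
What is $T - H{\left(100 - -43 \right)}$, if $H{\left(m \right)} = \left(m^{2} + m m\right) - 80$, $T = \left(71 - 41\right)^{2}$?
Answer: $-39918$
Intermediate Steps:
$T = 900$ ($T = 30^{2} = 900$)
$H{\left(m \right)} = -80 + 2 m^{2}$ ($H{\left(m \right)} = \left(m^{2} + m^{2}\right) - 80 = 2 m^{2} - 80 = -80 + 2 m^{2}$)
$T - H{\left(100 - -43 \right)} = 900 - \left(-80 + 2 \left(100 - -43\right)^{2}\right) = 900 - \left(-80 + 2 \left(100 + 43\right)^{2}\right) = 900 - \left(-80 + 2 \cdot 143^{2}\right) = 900 - \left(-80 + 2 \cdot 20449\right) = 900 - \left(-80 + 40898\right) = 900 - 40818 = -39918$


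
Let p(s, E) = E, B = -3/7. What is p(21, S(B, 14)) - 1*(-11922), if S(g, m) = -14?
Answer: 11908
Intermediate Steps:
B = -3/7 (B = -3*⅐ = -3/7 ≈ -0.42857)
p(21, S(B, 14)) - 1*(-11922) = -14 - 1*(-11922) = -14 + 11922 = 11908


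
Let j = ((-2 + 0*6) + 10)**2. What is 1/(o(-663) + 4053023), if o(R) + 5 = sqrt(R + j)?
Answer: 4053018/16426954908923 - I*sqrt(599)/16426954908923 ≈ 2.4673e-7 - 1.4899e-12*I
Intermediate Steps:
j = 64 (j = ((-2 + 0) + 10)**2 = (-2 + 10)**2 = 8**2 = 64)
o(R) = -5 + sqrt(64 + R) (o(R) = -5 + sqrt(R + 64) = -5 + sqrt(64 + R))
1/(o(-663) + 4053023) = 1/((-5 + sqrt(64 - 663)) + 4053023) = 1/((-5 + sqrt(-599)) + 4053023) = 1/((-5 + I*sqrt(599)) + 4053023) = 1/(4053018 + I*sqrt(599))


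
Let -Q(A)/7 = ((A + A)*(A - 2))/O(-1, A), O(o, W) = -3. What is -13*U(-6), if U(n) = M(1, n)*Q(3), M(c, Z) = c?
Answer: -182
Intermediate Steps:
Q(A) = 14*A*(-2 + A)/3 (Q(A) = -7*(A + A)*(A - 2)/(-3) = -7*(2*A)*(-2 + A)*(-1)/3 = -7*2*A*(-2 + A)*(-1)/3 = -(-14)*A*(-2 + A)/3 = 14*A*(-2 + A)/3)
U(n) = 14 (U(n) = 1*((14/3)*3*(-2 + 3)) = 1*((14/3)*3*1) = 1*14 = 14)
-13*U(-6) = -13*14 = -182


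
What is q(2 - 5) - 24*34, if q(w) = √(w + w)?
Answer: -816 + I*√6 ≈ -816.0 + 2.4495*I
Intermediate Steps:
q(w) = √2*√w (q(w) = √(2*w) = √2*√w)
q(2 - 5) - 24*34 = √2*√(2 - 5) - 24*34 = √2*√(-3) - 816 = √2*(I*√3) - 816 = I*√6 - 816 = -816 + I*√6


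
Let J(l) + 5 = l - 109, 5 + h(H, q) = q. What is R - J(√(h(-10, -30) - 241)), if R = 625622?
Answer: 625736 - 2*I*√69 ≈ 6.2574e+5 - 16.613*I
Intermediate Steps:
h(H, q) = -5 + q
J(l) = -114 + l (J(l) = -5 + (l - 109) = -5 + (-109 + l) = -114 + l)
R - J(√(h(-10, -30) - 241)) = 625622 - (-114 + √((-5 - 30) - 241)) = 625622 - (-114 + √(-35 - 241)) = 625622 - (-114 + √(-276)) = 625622 - (-114 + 2*I*√69) = 625622 + (114 - 2*I*√69) = 625736 - 2*I*√69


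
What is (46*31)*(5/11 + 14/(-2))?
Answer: -102672/11 ≈ -9333.8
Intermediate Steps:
(46*31)*(5/11 + 14/(-2)) = 1426*(5*(1/11) + 14*(-½)) = 1426*(5/11 - 7) = 1426*(-72/11) = -102672/11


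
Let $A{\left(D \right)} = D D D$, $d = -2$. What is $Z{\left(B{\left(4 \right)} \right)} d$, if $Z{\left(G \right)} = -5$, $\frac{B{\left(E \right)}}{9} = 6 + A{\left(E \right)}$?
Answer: $10$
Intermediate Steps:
$A{\left(D \right)} = D^{3}$ ($A{\left(D \right)} = D^{2} D = D^{3}$)
$B{\left(E \right)} = 54 + 9 E^{3}$ ($B{\left(E \right)} = 9 \left(6 + E^{3}\right) = 54 + 9 E^{3}$)
$Z{\left(B{\left(4 \right)} \right)} d = \left(-5\right) \left(-2\right) = 10$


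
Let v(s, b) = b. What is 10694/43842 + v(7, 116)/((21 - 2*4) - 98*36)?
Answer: 16251869/77052315 ≈ 0.21092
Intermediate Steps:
10694/43842 + v(7, 116)/((21 - 2*4) - 98*36) = 10694/43842 + 116/((21 - 2*4) - 98*36) = 10694*(1/43842) + 116/((21 - 8) - 3528) = 5347/21921 + 116/(13 - 3528) = 5347/21921 + 116/(-3515) = 5347/21921 + 116*(-1/3515) = 5347/21921 - 116/3515 = 16251869/77052315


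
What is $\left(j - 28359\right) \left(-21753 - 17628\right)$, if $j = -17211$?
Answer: $1794592170$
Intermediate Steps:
$\left(j - 28359\right) \left(-21753 - 17628\right) = \left(-17211 - 28359\right) \left(-21753 - 17628\right) = \left(-45570\right) \left(-39381\right) = 1794592170$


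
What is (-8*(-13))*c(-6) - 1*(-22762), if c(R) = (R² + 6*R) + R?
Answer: 22138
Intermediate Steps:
c(R) = R² + 7*R
(-8*(-13))*c(-6) - 1*(-22762) = (-8*(-13))*(-6*(7 - 6)) - 1*(-22762) = 104*(-6*1) + 22762 = 104*(-6) + 22762 = -624 + 22762 = 22138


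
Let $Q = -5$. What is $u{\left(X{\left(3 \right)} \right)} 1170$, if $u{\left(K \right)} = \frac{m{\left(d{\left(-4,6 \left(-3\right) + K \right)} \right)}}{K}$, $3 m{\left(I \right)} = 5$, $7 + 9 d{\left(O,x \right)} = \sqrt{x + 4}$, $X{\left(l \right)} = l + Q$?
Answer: $-975$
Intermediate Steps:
$X{\left(l \right)} = -5 + l$ ($X{\left(l \right)} = l - 5 = -5 + l$)
$d{\left(O,x \right)} = - \frac{7}{9} + \frac{\sqrt{4 + x}}{9}$ ($d{\left(O,x \right)} = - \frac{7}{9} + \frac{\sqrt{x + 4}}{9} = - \frac{7}{9} + \frac{\sqrt{4 + x}}{9}$)
$m{\left(I \right)} = \frac{5}{3}$ ($m{\left(I \right)} = \frac{1}{3} \cdot 5 = \frac{5}{3}$)
$u{\left(K \right)} = \frac{5}{3 K}$
$u{\left(X{\left(3 \right)} \right)} 1170 = \frac{5}{3 \left(-5 + 3\right)} 1170 = \frac{5}{3 \left(-2\right)} 1170 = \frac{5}{3} \left(- \frac{1}{2}\right) 1170 = \left(- \frac{5}{6}\right) 1170 = -975$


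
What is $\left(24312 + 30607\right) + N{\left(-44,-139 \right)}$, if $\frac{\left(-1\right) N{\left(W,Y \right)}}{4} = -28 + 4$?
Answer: $55015$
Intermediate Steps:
$N{\left(W,Y \right)} = 96$ ($N{\left(W,Y \right)} = - 4 \left(-28 + 4\right) = \left(-4\right) \left(-24\right) = 96$)
$\left(24312 + 30607\right) + N{\left(-44,-139 \right)} = \left(24312 + 30607\right) + 96 = 54919 + 96 = 55015$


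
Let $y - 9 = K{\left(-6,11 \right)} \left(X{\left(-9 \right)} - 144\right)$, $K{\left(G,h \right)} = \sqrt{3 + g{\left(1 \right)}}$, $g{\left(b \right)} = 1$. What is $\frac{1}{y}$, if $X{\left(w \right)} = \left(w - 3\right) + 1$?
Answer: $- \frac{1}{301} \approx -0.0033223$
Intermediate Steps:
$X{\left(w \right)} = -2 + w$ ($X{\left(w \right)} = \left(-3 + w\right) + 1 = -2 + w$)
$K{\left(G,h \right)} = 2$ ($K{\left(G,h \right)} = \sqrt{3 + 1} = \sqrt{4} = 2$)
$y = -301$ ($y = 9 + 2 \left(\left(-2 - 9\right) - 144\right) = 9 + 2 \left(-11 - 144\right) = 9 + 2 \left(-155\right) = 9 - 310 = -301$)
$\frac{1}{y} = \frac{1}{-301} = - \frac{1}{301}$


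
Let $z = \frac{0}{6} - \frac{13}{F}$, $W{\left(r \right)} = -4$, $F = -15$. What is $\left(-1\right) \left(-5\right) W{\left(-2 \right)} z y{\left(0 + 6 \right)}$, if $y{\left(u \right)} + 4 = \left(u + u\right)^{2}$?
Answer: $- \frac{7280}{3} \approx -2426.7$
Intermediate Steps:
$z = \frac{13}{15}$ ($z = \frac{0}{6} - \frac{13}{-15} = 0 \cdot \frac{1}{6} - - \frac{13}{15} = 0 + \frac{13}{15} = \frac{13}{15} \approx 0.86667$)
$y{\left(u \right)} = -4 + 4 u^{2}$ ($y{\left(u \right)} = -4 + \left(u + u\right)^{2} = -4 + \left(2 u\right)^{2} = -4 + 4 u^{2}$)
$\left(-1\right) \left(-5\right) W{\left(-2 \right)} z y{\left(0 + 6 \right)} = \left(-1\right) \left(-5\right) \left(-4\right) \frac{13}{15} \left(-4 + 4 \left(0 + 6\right)^{2}\right) = 5 \left(-4\right) \frac{13}{15} \left(-4 + 4 \cdot 6^{2}\right) = \left(-20\right) \frac{13}{15} \left(-4 + 4 \cdot 36\right) = - \frac{52 \left(-4 + 144\right)}{3} = \left(- \frac{52}{3}\right) 140 = - \frac{7280}{3}$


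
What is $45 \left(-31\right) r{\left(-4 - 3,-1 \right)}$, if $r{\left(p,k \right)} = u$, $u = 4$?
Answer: $-5580$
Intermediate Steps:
$r{\left(p,k \right)} = 4$
$45 \left(-31\right) r{\left(-4 - 3,-1 \right)} = 45 \left(-31\right) 4 = \left(-1395\right) 4 = -5580$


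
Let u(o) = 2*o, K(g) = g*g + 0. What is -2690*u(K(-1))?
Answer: -5380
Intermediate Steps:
K(g) = g² (K(g) = g² + 0 = g²)
-2690*u(K(-1)) = -5380*(-1)² = -5380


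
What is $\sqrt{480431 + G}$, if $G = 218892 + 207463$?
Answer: $3 \sqrt{100754} \approx 952.25$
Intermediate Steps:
$G = 426355$
$\sqrt{480431 + G} = \sqrt{480431 + 426355} = \sqrt{906786} = 3 \sqrt{100754}$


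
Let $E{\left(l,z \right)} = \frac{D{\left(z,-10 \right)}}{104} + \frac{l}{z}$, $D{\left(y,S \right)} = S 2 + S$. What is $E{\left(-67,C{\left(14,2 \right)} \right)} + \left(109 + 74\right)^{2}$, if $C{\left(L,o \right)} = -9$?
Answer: $\frac{15676201}{468} \approx 33496.0$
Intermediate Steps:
$D{\left(y,S \right)} = 3 S$ ($D{\left(y,S \right)} = 2 S + S = 3 S$)
$E{\left(l,z \right)} = - \frac{15}{52} + \frac{l}{z}$ ($E{\left(l,z \right)} = \frac{3 \left(-10\right)}{104} + \frac{l}{z} = \left(-30\right) \frac{1}{104} + \frac{l}{z} = - \frac{15}{52} + \frac{l}{z}$)
$E{\left(-67,C{\left(14,2 \right)} \right)} + \left(109 + 74\right)^{2} = \left(- \frac{15}{52} - \frac{67}{-9}\right) + \left(109 + 74\right)^{2} = \left(- \frac{15}{52} - - \frac{67}{9}\right) + 183^{2} = \left(- \frac{15}{52} + \frac{67}{9}\right) + 33489 = \frac{3349}{468} + 33489 = \frac{15676201}{468}$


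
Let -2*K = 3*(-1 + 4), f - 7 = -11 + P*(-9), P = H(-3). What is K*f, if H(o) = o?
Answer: -207/2 ≈ -103.50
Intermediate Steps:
P = -3
f = 23 (f = 7 + (-11 - 3*(-9)) = 7 + (-11 + 27) = 7 + 16 = 23)
K = -9/2 (K = -3*(-1 + 4)/2 = -3*3/2 = -½*9 = -9/2 ≈ -4.5000)
K*f = -9/2*23 = -207/2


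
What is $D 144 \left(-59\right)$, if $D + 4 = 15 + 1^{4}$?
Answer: $-101952$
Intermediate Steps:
$D = 12$ ($D = -4 + \left(15 + 1^{4}\right) = -4 + \left(15 + 1\right) = -4 + 16 = 12$)
$D 144 \left(-59\right) = 12 \cdot 144 \left(-59\right) = 1728 \left(-59\right) = -101952$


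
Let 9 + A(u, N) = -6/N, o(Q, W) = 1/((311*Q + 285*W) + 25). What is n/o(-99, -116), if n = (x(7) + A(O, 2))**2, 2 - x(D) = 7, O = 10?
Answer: -18445136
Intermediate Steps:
o(Q, W) = 1/(25 + 285*W + 311*Q) (o(Q, W) = 1/((285*W + 311*Q) + 25) = 1/(25 + 285*W + 311*Q))
x(D) = -5 (x(D) = 2 - 1*7 = 2 - 7 = -5)
A(u, N) = -9 - 6/N
n = 289 (n = (-5 + (-9 - 6/2))**2 = (-5 + (-9 - 6*1/2))**2 = (-5 + (-9 - 3))**2 = (-5 - 12)**2 = (-17)**2 = 289)
n/o(-99, -116) = 289/(1/(25 + 285*(-116) + 311*(-99))) = 289/(1/(25 - 33060 - 30789)) = 289/(1/(-63824)) = 289/(-1/63824) = 289*(-63824) = -18445136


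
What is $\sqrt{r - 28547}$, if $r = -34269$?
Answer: $4 i \sqrt{3926} \approx 250.63 i$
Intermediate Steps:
$\sqrt{r - 28547} = \sqrt{-34269 - 28547} = \sqrt{-62816} = 4 i \sqrt{3926}$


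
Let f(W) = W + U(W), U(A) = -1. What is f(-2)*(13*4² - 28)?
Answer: -540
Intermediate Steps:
f(W) = -1 + W (f(W) = W - 1 = -1 + W)
f(-2)*(13*4² - 28) = (-1 - 2)*(13*4² - 28) = -3*(13*16 - 28) = -3*(208 - 28) = -3*180 = -540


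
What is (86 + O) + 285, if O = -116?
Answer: 255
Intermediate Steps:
(86 + O) + 285 = (86 - 116) + 285 = -30 + 285 = 255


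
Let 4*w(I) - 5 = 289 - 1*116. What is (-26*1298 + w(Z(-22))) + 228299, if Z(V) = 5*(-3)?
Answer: 389191/2 ≈ 1.9460e+5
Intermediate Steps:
Z(V) = -15
w(I) = 89/2 (w(I) = 5/4 + (289 - 1*116)/4 = 5/4 + (289 - 116)/4 = 5/4 + (¼)*173 = 5/4 + 173/4 = 89/2)
(-26*1298 + w(Z(-22))) + 228299 = (-26*1298 + 89/2) + 228299 = (-33748 + 89/2) + 228299 = -67407/2 + 228299 = 389191/2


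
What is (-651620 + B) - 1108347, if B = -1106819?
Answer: -2866786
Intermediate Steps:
(-651620 + B) - 1108347 = (-651620 - 1106819) - 1108347 = -1758439 - 1108347 = -2866786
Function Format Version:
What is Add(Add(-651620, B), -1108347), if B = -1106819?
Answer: -2866786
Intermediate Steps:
Add(Add(-651620, B), -1108347) = Add(Add(-651620, -1106819), -1108347) = Add(-1758439, -1108347) = -2866786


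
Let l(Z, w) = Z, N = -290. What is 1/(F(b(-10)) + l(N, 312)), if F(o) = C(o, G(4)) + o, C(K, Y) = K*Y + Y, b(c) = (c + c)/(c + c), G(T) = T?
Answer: -1/281 ≈ -0.0035587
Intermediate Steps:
b(c) = 1 (b(c) = (2*c)/((2*c)) = (2*c)*(1/(2*c)) = 1)
C(K, Y) = Y + K*Y
F(o) = 4 + 5*o (F(o) = 4*(1 + o) + o = (4 + 4*o) + o = 4 + 5*o)
1/(F(b(-10)) + l(N, 312)) = 1/((4 + 5*1) - 290) = 1/((4 + 5) - 290) = 1/(9 - 290) = 1/(-281) = -1/281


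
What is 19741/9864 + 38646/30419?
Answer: 51668717/15792264 ≈ 3.2718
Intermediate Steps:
19741/9864 + 38646/30419 = 19741*(1/9864) + 38646*(1/30419) = 19741/9864 + 2034/1601 = 51668717/15792264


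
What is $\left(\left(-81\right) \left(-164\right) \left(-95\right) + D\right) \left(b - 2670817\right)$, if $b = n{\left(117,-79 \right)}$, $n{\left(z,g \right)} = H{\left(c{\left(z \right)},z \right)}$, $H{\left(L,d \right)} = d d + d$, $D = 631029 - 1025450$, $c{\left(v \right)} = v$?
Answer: $4401075677411$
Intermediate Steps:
$D = -394421$ ($D = 631029 - 1025450 = -394421$)
$H{\left(L,d \right)} = d + d^{2}$ ($H{\left(L,d \right)} = d^{2} + d = d + d^{2}$)
$n{\left(z,g \right)} = z \left(1 + z\right)$
$b = 13806$ ($b = 117 \left(1 + 117\right) = 117 \cdot 118 = 13806$)
$\left(\left(-81\right) \left(-164\right) \left(-95\right) + D\right) \left(b - 2670817\right) = \left(\left(-81\right) \left(-164\right) \left(-95\right) - 394421\right) \left(13806 - 2670817\right) = \left(13284 \left(-95\right) - 394421\right) \left(-2657011\right) = \left(-1261980 - 394421\right) \left(-2657011\right) = \left(-1656401\right) \left(-2657011\right) = 4401075677411$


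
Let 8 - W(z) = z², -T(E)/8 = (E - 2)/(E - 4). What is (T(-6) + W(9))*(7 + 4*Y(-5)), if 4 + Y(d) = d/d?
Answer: 397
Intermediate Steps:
Y(d) = -3 (Y(d) = -4 + d/d = -4 + 1 = -3)
T(E) = -8*(-2 + E)/(-4 + E) (T(E) = -8*(E - 2)/(E - 4) = -8*(-2 + E)/(-4 + E))
W(z) = 8 - z²
(T(-6) + W(9))*(7 + 4*Y(-5)) = (8*(2 - 1*(-6))/(-4 - 6) + (8 - 1*9²))*(7 + 4*(-3)) = (8*(2 + 6)/(-10) + (8 - 1*81))*(7 - 12) = (8*(-⅒)*8 + (8 - 81))*(-5) = (-32/5 - 73)*(-5) = -397/5*(-5) = 397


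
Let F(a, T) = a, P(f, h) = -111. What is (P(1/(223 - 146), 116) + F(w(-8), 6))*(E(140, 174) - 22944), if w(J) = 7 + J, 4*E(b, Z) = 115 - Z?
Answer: 2571380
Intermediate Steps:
E(b, Z) = 115/4 - Z/4 (E(b, Z) = (115 - Z)/4 = 115/4 - Z/4)
(P(1/(223 - 146), 116) + F(w(-8), 6))*(E(140, 174) - 22944) = (-111 + (7 - 8))*((115/4 - ¼*174) - 22944) = (-111 - 1)*((115/4 - 87/2) - 22944) = -112*(-59/4 - 22944) = -112*(-91835/4) = 2571380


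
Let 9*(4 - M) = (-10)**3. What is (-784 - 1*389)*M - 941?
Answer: -407899/3 ≈ -1.3597e+5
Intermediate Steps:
M = 1036/9 (M = 4 - 1/9*(-10)**3 = 4 - 1/9*(-1000) = 4 + 1000/9 = 1036/9 ≈ 115.11)
(-784 - 1*389)*M - 941 = (-784 - 1*389)*(1036/9) - 941 = (-784 - 389)*(1036/9) - 941 = -1173*1036/9 - 941 = -405076/3 - 941 = -407899/3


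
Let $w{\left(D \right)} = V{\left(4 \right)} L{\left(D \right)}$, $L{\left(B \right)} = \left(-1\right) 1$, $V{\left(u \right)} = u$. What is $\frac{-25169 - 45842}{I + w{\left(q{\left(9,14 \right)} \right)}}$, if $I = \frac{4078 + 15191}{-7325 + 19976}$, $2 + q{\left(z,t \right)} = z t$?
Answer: $\frac{299453387}{10445} \approx 28670.0$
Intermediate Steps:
$q{\left(z,t \right)} = -2 + t z$ ($q{\left(z,t \right)} = -2 + z t = -2 + t z$)
$L{\left(B \right)} = -1$
$I = \frac{6423}{4217}$ ($I = \frac{19269}{12651} = 19269 \cdot \frac{1}{12651} = \frac{6423}{4217} \approx 1.5231$)
$w{\left(D \right)} = -4$ ($w{\left(D \right)} = 4 \left(-1\right) = -4$)
$\frac{-25169 - 45842}{I + w{\left(q{\left(9,14 \right)} \right)}} = \frac{-25169 - 45842}{\frac{6423}{4217} - 4} = - \frac{71011}{- \frac{10445}{4217}} = \left(-71011\right) \left(- \frac{4217}{10445}\right) = \frac{299453387}{10445}$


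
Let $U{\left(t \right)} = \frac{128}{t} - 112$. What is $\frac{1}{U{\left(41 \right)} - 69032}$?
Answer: $- \frac{41}{2834776} \approx -1.4463 \cdot 10^{-5}$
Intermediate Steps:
$U{\left(t \right)} = -112 + \frac{128}{t}$
$\frac{1}{U{\left(41 \right)} - 69032} = \frac{1}{\left(-112 + \frac{128}{41}\right) - 69032} = \frac{1}{- \frac{4464}{41} - 69032} = \frac{1}{- \frac{2834776}{41}} = - \frac{41}{2834776}$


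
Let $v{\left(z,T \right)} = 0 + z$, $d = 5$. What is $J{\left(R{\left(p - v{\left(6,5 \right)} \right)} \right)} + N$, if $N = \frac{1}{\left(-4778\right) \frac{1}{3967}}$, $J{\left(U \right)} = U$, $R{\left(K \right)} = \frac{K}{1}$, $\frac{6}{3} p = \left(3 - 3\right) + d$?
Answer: $- \frac{10345}{2389} \approx -4.3303$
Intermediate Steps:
$v{\left(z,T \right)} = z$
$p = \frac{5}{2}$ ($p = \frac{\left(3 - 3\right) + 5}{2} = \frac{0 + 5}{2} = \frac{1}{2} \cdot 5 = \frac{5}{2} \approx 2.5$)
$R{\left(K \right)} = K$ ($R{\left(K \right)} = K 1 = K$)
$N = - \frac{3967}{4778}$ ($N = \frac{1}{\left(-4778\right) \frac{1}{3967}} = \frac{1}{- \frac{4778}{3967}} = - \frac{3967}{4778} \approx -0.83026$)
$J{\left(R{\left(p - v{\left(6,5 \right)} \right)} \right)} + N = \left(\frac{5}{2} - 6\right) - \frac{3967}{4778} = - \frac{7}{2} - \frac{3967}{4778} = - \frac{10345}{2389}$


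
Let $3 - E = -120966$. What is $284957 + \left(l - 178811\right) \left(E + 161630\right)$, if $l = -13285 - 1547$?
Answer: $-54723033200$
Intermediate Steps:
$l = -14832$
$E = 120969$ ($E = 3 - -120966 = 3 + 120966 = 120969$)
$284957 + \left(l - 178811\right) \left(E + 161630\right) = 284957 + \left(-14832 - 178811\right) \left(120969 + 161630\right) = 284957 - 54723318157 = -54723033200$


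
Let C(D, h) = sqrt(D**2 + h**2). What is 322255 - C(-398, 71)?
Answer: 322255 - sqrt(163445) ≈ 3.2185e+5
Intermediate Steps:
322255 - C(-398, 71) = 322255 - sqrt((-398)**2 + 71**2) = 322255 - sqrt(158404 + 5041) = 322255 - sqrt(163445)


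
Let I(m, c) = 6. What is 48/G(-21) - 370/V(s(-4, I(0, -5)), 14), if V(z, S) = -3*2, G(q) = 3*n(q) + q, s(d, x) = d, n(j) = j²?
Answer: 40169/651 ≈ 61.704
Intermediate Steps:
G(q) = q + 3*q² (G(q) = 3*q² + q = q + 3*q²)
V(z, S) = -6
48/G(-21) - 370/V(s(-4, I(0, -5)), 14) = 48/((-21*(1 + 3*(-21)))) - 370/(-6) = 48/((-21*(1 - 63))) - 370*(-⅙) = 48/((-21*(-62))) + 185/3 = 48/1302 + 185/3 = 48*(1/1302) + 185/3 = 8/217 + 185/3 = 40169/651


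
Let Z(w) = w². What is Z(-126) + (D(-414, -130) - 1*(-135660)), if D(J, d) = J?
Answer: 151122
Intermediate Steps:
Z(-126) + (D(-414, -130) - 1*(-135660)) = (-126)² + (-414 - 1*(-135660)) = 15876 + (-414 + 135660) = 15876 + 135246 = 151122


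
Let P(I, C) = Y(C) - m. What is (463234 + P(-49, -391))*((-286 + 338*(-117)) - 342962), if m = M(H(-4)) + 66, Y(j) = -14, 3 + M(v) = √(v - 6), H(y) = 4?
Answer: -177293720658 + 382794*I*√2 ≈ -1.7729e+11 + 5.4135e+5*I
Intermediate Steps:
M(v) = -3 + √(-6 + v) (M(v) = -3 + √(v - 6) = -3 + √(-6 + v))
m = 63 + I*√2 (m = (-3 + √(-6 + 4)) + 66 = (-3 + √(-2)) + 66 = (-3 + I*√2) + 66 = 63 + I*√2 ≈ 63.0 + 1.4142*I)
P(I, C) = -77 - I*√2 (P(I, C) = -14 - (63 + I*√2) = -14 + (-63 - I*√2) = -77 - I*√2)
(463234 + P(-49, -391))*((-286 + 338*(-117)) - 342962) = (463234 + (-77 - I*√2))*((-286 + 338*(-117)) - 342962) = (463157 - I*√2)*((-286 - 39546) - 342962) = (463157 - I*√2)*(-39832 - 342962) = (463157 - I*√2)*(-382794) = -177293720658 + 382794*I*√2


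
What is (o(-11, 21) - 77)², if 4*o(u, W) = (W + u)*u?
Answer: 43681/4 ≈ 10920.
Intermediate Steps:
o(u, W) = u*(W + u)/4 (o(u, W) = ((W + u)*u)/4 = (u*(W + u))/4 = u*(W + u)/4)
(o(-11, 21) - 77)² = ((¼)*(-11)*(21 - 11) - 77)² = ((¼)*(-11)*10 - 77)² = (-55/2 - 77)² = (-209/2)² = 43681/4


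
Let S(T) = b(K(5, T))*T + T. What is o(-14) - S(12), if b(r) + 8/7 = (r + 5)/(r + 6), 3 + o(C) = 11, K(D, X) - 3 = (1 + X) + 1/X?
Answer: -3232/1855 ≈ -1.7423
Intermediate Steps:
K(D, X) = 4 + X + 1/X (K(D, X) = 3 + ((1 + X) + 1/X) = 3 + (1 + X + 1/X) = 4 + X + 1/X)
o(C) = 8 (o(C) = -3 + 11 = 8)
b(r) = -8/7 + (5 + r)/(6 + r) (b(r) = -8/7 + (r + 5)/(r + 6) = -8/7 + (5 + r)/(6 + r))
S(T) = T + T*(-17 - T - 1/T)/(7*(10 + T + 1/T)) (S(T) = ((-13 - (4 + T + 1/T))/(7*(6 + (4 + T + 1/T))))*T + T = ((-13 + (-4 - T - 1/T))/(7*(10 + T + 1/T)))*T + T = ((-17 - T - 1/T)/(7*(10 + T + 1/T)))*T + T = T*(-17 - T - 1/T)/(7*(10 + T + 1/T)) + T = T + T*(-17 - T - 1/T)/(7*(10 + T + 1/T)))
o(-14) - S(12) = 8 - 12*(6 + 6*12² + 53*12)/(7*(1 + 12² + 10*12)) = 8 - 12*(6 + 6*144 + 636)/(7*(1 + 144 + 120)) = 8 - 12*(6 + 864 + 636)/(7*265) = 8 - 12*1506/(7*265) = 8 - 1*18072/1855 = 8 - 18072/1855 = -3232/1855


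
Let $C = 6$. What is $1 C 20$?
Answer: $120$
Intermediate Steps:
$1 C 20 = 1 \cdot 6 \cdot 20 = 6 \cdot 20 = 120$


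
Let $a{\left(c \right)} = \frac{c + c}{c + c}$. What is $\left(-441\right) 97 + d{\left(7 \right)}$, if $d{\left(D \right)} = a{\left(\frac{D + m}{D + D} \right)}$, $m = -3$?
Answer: $-42776$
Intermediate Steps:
$a{\left(c \right)} = 1$ ($a{\left(c \right)} = \frac{2 c}{2 c} = 2 c \frac{1}{2 c} = 1$)
$d{\left(D \right)} = 1$
$\left(-441\right) 97 + d{\left(7 \right)} = \left(-441\right) 97 + 1 = -42777 + 1 = -42776$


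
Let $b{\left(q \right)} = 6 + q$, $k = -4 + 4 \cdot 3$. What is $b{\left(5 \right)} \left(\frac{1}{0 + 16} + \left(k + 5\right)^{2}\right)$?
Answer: $\frac{29755}{16} \approx 1859.7$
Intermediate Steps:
$k = 8$ ($k = -4 + 12 = 8$)
$b{\left(5 \right)} \left(\frac{1}{0 + 16} + \left(k + 5\right)^{2}\right) = \left(6 + 5\right) \left(\frac{1}{0 + 16} + \left(8 + 5\right)^{2}\right) = 11 \left(\frac{1}{16} + 13^{2}\right) = 11 \left(\frac{1}{16} + 169\right) = 11 \cdot \frac{2705}{16} = \frac{29755}{16}$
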